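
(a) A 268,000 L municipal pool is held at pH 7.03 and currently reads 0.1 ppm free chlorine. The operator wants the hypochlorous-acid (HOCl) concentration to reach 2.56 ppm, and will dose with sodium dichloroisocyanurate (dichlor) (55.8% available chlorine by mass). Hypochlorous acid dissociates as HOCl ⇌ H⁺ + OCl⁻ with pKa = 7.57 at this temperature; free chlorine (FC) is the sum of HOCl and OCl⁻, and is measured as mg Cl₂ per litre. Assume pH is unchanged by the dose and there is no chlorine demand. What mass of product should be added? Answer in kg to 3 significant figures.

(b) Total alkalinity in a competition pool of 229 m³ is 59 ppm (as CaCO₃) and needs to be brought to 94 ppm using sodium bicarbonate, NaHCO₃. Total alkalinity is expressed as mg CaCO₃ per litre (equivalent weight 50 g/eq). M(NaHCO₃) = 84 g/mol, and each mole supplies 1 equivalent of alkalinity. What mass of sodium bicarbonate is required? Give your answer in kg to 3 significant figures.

(a) [OCl⁻]/[HOCl] = 10^(pH − pKa) = 10^(7.03 − 7.57) = 0.2884; fraction as HOCl = 1/(1 + 0.2884) = 0.7762.
(a) Free chlorine required for 2.56 ppm HOCl: 2.56 / 0.7762 = 3.298 ppm.
(a) FC to add: 3.298 − 0.1 = 3.198 mg/L as Cl₂.
(a) Cl₂ equivalent: 3.198 mg/L × 268,000 L = 857.1 g.
(a) Product at 55.8% available Cl: 857.1 / 0.558 = 1536 g.

(b) Volume: 229 m³ = 229,000 L.
(b) Alkalinity to add: (94 − 59) = 35 mg/L as CaCO₃ × 229,000 L = 8015 g as CaCO₃.
(b) Equivalents: 8015 g ÷ 50 g/eq = 160.3 eq.
(b) NaHCO₃ supplies 1 eq per mole → 160.3 mol.
(b) Mass: 160.3 mol × 84 g/mol = 13,470 g.

(a) 1.54 kg; (b) 13.5 kg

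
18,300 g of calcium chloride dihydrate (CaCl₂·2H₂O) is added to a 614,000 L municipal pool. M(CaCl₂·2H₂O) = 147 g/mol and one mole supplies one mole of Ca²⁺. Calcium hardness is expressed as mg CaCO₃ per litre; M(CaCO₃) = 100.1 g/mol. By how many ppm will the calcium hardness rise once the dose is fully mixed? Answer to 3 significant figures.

Moles of Ca²⁺: 18,300 g ÷ 147 g/mol = 124.5 mol.
As CaCO₃: 124.5 mol × 100.1 g/mol = 12,460 g.
Rise: 12,460 g / 614,000 L × 1000 = 20.3 mg/L.

20.3 ppm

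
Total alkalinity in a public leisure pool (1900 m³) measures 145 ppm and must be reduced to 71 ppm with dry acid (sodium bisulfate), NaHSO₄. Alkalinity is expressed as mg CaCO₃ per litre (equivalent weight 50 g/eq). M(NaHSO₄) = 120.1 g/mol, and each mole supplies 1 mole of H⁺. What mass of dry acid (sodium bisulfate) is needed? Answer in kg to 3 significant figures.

338 kg

Volume: 1900 m³ = 1,900,000 L.
Alkalinity to neutralize: (145 − 71) = 74 mg/L as CaCO₃ × 1,900,000 L = 140,600 g as CaCO₃.
Equivalents of H⁺ required: 140,600 ÷ 50 g/eq = 2812 eq = 2812 mol NaHSO₄.
Mass of NaHSO₄: 2812 × 120.1 = 337,700 g.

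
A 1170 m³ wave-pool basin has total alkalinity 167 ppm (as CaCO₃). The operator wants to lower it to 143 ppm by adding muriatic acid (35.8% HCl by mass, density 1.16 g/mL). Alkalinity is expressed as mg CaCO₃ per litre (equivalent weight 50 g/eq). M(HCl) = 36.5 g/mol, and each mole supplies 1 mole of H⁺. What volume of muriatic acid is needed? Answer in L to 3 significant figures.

49.4 L

Volume: 1170 m³ = 1,170,000 L.
Alkalinity to neutralize: (167 − 143) = 24 mg/L as CaCO₃ × 1,170,000 L = 28,080 g as CaCO₃.
Equivalents of H⁺ required: 28,080 ÷ 50 g/eq = 561.6 eq = 561.6 mol HCl.
Mass of HCl: 561.6 × 36.5 = 20,500 g.
Mass of 35.8% solution: 20,500 / 0.358 = 57,260 g.
Volume: 57,260 g ÷ 1.16 g/mL = 49,360 mL.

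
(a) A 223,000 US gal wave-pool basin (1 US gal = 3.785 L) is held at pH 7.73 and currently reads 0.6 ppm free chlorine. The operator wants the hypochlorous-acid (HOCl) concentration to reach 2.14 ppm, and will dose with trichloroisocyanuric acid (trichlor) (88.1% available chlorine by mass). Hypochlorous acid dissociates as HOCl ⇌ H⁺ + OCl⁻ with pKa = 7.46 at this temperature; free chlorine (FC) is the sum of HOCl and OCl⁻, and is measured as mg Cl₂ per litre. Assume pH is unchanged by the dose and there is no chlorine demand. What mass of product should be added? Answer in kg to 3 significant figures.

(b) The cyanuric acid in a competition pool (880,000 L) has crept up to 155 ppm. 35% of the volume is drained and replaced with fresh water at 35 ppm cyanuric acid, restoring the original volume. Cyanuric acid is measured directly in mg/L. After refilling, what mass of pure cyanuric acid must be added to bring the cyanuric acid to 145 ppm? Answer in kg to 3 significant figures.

(a) 5.29 kg; (b) 28.2 kg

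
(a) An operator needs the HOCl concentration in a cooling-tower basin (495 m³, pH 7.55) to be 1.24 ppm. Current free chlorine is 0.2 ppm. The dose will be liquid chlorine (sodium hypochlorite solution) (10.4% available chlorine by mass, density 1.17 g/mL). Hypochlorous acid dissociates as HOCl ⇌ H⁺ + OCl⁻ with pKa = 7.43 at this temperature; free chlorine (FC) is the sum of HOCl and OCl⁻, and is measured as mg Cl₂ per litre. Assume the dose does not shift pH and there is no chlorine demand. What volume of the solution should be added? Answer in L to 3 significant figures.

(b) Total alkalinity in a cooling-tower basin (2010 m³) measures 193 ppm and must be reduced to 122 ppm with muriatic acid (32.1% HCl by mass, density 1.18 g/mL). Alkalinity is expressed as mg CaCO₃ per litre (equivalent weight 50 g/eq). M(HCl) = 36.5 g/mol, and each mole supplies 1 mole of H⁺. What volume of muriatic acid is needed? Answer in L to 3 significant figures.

(a) 10.9 L; (b) 275 L

(a) Volume: 495 m³ = 495,000 L.
(a) [OCl⁻]/[HOCl] = 10^(pH − pKa) = 10^(7.55 − 7.43) = 1.318; fraction as HOCl = 1/(1 + 1.318) = 0.4314.
(a) Free chlorine required for 1.24 ppm HOCl: 1.24 / 0.4314 = 2.875 ppm.
(a) FC to add: 2.875 − 0.2 = 2.675 mg/L as Cl₂.
(a) Cl₂ equivalent: 2.675 mg/L × 495,000 L = 1324 g.
(a) Product at 10.4% available Cl: 1324 / 0.104 = 12,730 g.
(a) Volume: 12,730 g ÷ 1.17 g/mL = 10,880 mL.

(b) Volume: 2010 m³ = 2,010,000 L.
(b) Alkalinity to neutralize: (193 − 122) = 71 mg/L as CaCO₃ × 2,010,000 L = 142,700 g as CaCO₃.
(b) Equivalents of H⁺ required: 142,700 ÷ 50 g/eq = 2854 eq = 2854 mol HCl.
(b) Mass of HCl: 2854 × 36.5 = 104,200 g.
(b) Mass of 32.1% solution: 104,200 / 0.321 = 324,500 g.
(b) Volume: 324,500 g ÷ 1.18 g/mL = 275,000 mL.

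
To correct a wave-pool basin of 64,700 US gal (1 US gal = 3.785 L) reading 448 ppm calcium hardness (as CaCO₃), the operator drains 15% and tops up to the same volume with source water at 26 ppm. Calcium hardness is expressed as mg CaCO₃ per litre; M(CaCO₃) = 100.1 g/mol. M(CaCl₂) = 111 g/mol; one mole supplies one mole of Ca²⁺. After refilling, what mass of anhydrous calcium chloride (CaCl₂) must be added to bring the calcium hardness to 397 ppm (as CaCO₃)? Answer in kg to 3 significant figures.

Volume: 64,700 US gal × 3.785 L/gal = 244,890 L.
After draining 15% and refilling: 448 × 0.85 + 26 × 0.15 = 384.7 ppm.
Deficit to target: 397 − 384.7 = 12.3 mg/L.
As CaCO₃: 12.3 mg/L × 244,890 L = 3012 g; ÷ 100.1 = 30.09 mol Ca²⁺.
Mass: 30.09 × 111 = 3340 g.

3.34 kg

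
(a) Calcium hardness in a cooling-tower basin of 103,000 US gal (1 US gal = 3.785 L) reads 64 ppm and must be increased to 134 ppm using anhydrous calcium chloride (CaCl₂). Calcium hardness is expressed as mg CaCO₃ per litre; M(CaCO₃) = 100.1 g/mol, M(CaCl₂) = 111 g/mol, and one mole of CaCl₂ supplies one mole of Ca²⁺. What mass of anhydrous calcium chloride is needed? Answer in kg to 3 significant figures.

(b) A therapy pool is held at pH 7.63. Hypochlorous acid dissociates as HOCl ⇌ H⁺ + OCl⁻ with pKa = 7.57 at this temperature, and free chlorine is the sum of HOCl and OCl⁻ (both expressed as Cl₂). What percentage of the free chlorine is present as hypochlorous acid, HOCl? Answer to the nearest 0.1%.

(a) Volume: 103,000 US gal × 3.785 L/gal = 389,855 L.
(a) Hardness to add: (134 − 64) = 70 mg/L as CaCO₃ × 389,855 L = 27,290 g as CaCO₃.
(a) Moles of Ca²⁺ (1 mol Ca²⁺ ≡ 1 mol CaCO₃): 27,290 / 100.1 g/mol = 272.6 mol.
(a) Mass of CaCl₂: 272.6 × 111 = 30,260 g.

(b) [OCl⁻]/[HOCl] = 10^(pH − pKa) = 10^(7.63 − 7.57) = 10^0.06 = 1.148.
(b) Fraction as HOCl = 1 / (1 + 1.148) = 0.4655.

(a) 30.3 kg; (b) 46.6%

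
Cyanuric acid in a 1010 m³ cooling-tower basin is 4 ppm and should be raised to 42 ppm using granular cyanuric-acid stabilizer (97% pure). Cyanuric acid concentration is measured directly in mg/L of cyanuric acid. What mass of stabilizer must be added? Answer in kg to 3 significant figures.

Volume: 1010 m³ = 1,010,000 L.
CYA to add: (42 − 4) = 38 mg/L × 1,010,000 L = 38,380 g cyanuric acid.
At 97% purity: 38,380 / 0.97 = 39,570 g product.

39.6 kg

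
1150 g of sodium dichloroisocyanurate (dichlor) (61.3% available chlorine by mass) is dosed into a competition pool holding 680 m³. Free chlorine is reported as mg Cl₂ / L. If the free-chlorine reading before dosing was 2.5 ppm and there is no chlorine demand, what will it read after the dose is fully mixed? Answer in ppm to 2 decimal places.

Volume: 680 m³ = 680,000 L.
Available chlorine delivered: 1150 g × 0.613 = 704.9 g as Cl₂.
Concentration rise: 704.9 g / 680,000 L = 1.037 mg/L = 1.04 ppm.
Final FC: 2.5 + 1.04 = 3.54 ppm.

3.54 ppm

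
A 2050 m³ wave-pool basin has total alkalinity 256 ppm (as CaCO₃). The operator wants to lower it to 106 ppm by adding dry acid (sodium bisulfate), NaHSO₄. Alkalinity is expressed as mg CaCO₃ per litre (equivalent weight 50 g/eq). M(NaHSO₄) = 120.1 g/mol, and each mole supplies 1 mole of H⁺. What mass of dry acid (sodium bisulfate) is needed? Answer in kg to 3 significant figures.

Volume: 2050 m³ = 2,050,000 L.
Alkalinity to neutralize: (256 − 106) = 150 mg/L as CaCO₃ × 2,050,000 L = 307,500 g as CaCO₃.
Equivalents of H⁺ required: 307,500 ÷ 50 g/eq = 6150 eq = 6150 mol NaHSO₄.
Mass of NaHSO₄: 6150 × 120.1 = 738,600 g.

739 kg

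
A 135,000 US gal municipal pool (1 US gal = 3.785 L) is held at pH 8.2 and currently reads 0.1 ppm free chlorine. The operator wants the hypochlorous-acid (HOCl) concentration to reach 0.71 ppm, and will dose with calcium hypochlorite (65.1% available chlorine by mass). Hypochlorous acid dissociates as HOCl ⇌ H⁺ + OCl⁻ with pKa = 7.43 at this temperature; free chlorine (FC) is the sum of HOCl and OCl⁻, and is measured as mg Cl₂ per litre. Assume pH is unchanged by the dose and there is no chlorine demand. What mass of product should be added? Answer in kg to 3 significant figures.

3.76 kg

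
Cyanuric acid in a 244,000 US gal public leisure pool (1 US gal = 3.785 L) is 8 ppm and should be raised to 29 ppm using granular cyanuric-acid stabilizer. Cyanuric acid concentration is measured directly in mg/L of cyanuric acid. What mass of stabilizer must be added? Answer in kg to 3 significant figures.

19.4 kg

Volume: 244,000 US gal × 3.785 L/gal = 923,540 L.
CYA to add: (29 − 8) = 21 mg/L × 923,540 L = 19,390 g cyanuric acid.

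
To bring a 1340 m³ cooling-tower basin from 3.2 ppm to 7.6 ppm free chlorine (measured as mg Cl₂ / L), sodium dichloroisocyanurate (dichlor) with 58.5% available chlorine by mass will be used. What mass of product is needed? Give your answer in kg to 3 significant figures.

Volume: 1340 m³ = 1,340,000 L.
Chlorine deficit: 7.6 − 3.2 = 4.4 ppm = 4.4 mg/L as Cl₂.
Cl₂ equivalent needed: 4.4 mg/L × 1,340,000 L = 5,896,000 mg = 5896 g.
Product at 58.5% available chlorine: 5896 / 0.585 = 10,080 g.

10.1 kg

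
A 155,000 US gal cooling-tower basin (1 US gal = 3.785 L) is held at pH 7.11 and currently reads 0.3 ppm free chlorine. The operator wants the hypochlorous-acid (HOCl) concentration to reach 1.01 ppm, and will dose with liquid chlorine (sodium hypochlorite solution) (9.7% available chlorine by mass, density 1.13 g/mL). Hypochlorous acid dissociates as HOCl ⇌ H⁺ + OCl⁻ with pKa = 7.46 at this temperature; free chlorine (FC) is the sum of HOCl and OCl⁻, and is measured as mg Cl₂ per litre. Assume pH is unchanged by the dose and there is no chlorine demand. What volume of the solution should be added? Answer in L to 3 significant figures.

Volume: 155,000 US gal × 3.785 L/gal = 586,675 L.
[OCl⁻]/[HOCl] = 10^(pH − pKa) = 10^(7.11 − 7.46) = 0.4467; fraction as HOCl = 1/(1 + 0.4467) = 0.6912.
Free chlorine required for 1.01 ppm HOCl: 1.01 / 0.6912 = 1.461 ppm.
FC to add: 1.461 − 0.3 = 1.161 mg/L as Cl₂.
Cl₂ equivalent: 1.161 mg/L × 586,675 L = 681.2 g.
Product at 9.7% available Cl: 681.2 / 0.097 = 7023 g.
Volume: 7023 g ÷ 1.13 g/mL = 6215 mL.

6.21 L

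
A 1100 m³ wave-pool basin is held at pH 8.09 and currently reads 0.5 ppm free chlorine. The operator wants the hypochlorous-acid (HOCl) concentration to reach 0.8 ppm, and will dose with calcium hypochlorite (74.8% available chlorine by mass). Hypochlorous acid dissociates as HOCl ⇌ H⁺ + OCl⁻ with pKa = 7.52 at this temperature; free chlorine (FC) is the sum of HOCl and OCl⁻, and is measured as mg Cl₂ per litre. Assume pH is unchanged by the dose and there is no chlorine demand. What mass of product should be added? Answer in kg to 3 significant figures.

4.81 kg

Volume: 1100 m³ = 1,100,000 L.
[OCl⁻]/[HOCl] = 10^(pH − pKa) = 10^(8.09 − 7.52) = 3.715; fraction as HOCl = 1/(1 + 3.715) = 0.2121.
Free chlorine required for 0.8 ppm HOCl: 0.8 / 0.2121 = 3.772 ppm.
FC to add: 3.772 − 0.5 = 3.272 mg/L as Cl₂.
Cl₂ equivalent: 3.272 mg/L × 1,100,000 L = 3600 g.
Product at 74.8% available Cl: 3600 / 0.748 = 4812 g.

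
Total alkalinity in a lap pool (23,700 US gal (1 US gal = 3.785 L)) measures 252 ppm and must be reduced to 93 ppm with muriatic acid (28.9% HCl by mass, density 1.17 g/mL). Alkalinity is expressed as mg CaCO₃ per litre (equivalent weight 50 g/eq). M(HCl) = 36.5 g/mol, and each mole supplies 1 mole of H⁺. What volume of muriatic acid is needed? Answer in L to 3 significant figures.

30.8 L

Volume: 23,700 US gal × 3.785 L/gal = 89,704 L.
Alkalinity to neutralize: (252 − 93) = 159 mg/L as CaCO₃ × 89,704 L = 14,260 g as CaCO₃.
Equivalents of H⁺ required: 14,260 ÷ 50 g/eq = 285.3 eq = 285.3 mol HCl.
Mass of HCl: 285.3 × 36.5 = 10,410 g.
Mass of 28.9% solution: 10,410 / 0.289 = 36,030 g.
Volume: 36,030 g ÷ 1.17 g/mL = 30,790 mL.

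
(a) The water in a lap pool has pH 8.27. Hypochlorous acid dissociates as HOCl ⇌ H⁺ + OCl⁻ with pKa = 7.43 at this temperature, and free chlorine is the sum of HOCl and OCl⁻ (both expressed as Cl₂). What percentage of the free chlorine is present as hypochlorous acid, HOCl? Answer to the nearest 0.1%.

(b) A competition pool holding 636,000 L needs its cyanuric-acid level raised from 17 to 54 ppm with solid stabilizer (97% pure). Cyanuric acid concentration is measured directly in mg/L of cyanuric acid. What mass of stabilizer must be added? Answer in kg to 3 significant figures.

(a) 12.6%; (b) 24.3 kg

(a) [OCl⁻]/[HOCl] = 10^(pH − pKa) = 10^(8.27 − 7.43) = 10^0.84 = 6.918.
(a) Fraction as HOCl = 1 / (1 + 6.918) = 0.1263.

(b) CYA to add: (54 − 17) = 37 mg/L × 636,000 L = 23,530 g cyanuric acid.
(b) At 97% purity: 23,530 / 0.97 = 24,260 g product.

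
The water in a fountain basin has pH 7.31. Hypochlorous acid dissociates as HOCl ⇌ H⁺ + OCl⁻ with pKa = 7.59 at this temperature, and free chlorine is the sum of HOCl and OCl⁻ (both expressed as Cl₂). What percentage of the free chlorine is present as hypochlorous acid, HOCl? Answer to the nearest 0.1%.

[OCl⁻]/[HOCl] = 10^(pH − pKa) = 10^(7.31 − 7.59) = 10^-0.28 = 0.5248.
Fraction as HOCl = 1 / (1 + 0.5248) = 0.6558.

65.6%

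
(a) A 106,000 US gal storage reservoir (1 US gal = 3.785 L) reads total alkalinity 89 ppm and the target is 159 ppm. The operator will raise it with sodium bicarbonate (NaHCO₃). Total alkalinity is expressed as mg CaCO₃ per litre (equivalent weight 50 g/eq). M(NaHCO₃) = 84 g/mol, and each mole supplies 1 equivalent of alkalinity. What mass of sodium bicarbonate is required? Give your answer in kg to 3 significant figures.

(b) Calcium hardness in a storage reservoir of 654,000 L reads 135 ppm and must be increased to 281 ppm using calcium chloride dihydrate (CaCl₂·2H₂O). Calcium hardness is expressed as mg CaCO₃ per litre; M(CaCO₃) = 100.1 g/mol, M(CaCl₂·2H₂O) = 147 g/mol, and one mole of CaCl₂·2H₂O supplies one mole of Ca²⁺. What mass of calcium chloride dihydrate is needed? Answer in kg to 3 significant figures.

(a) 47.2 kg; (b) 140 kg

(a) Volume: 106,000 US gal × 3.785 L/gal = 401,210 L.
(a) Alkalinity to add: (159 − 89) = 70 mg/L as CaCO₃ × 401,210 L = 28,080 g as CaCO₃.
(a) Equivalents: 28,080 g ÷ 50 g/eq = 561.7 eq.
(a) NaHCO₃ supplies 1 eq per mole → 561.7 mol.
(a) Mass: 561.7 mol × 84 g/mol = 47,180 g.

(b) Hardness to add: (281 − 135) = 146 mg/L as CaCO₃ × 654,000 L = 95,480 g as CaCO₃.
(b) Moles of Ca²⁺ (1 mol Ca²⁺ ≡ 1 mol CaCO₃): 95,480 / 100.1 g/mol = 953.9 mol.
(b) Mass of CaCl₂·2H₂O: 953.9 × 147 = 140,200 g.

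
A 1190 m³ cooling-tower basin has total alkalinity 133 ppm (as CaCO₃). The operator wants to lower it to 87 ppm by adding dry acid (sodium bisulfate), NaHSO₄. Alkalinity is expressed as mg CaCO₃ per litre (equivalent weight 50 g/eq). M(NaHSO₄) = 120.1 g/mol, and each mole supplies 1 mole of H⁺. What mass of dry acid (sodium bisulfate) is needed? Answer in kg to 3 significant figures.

131 kg

Volume: 1190 m³ = 1,190,000 L.
Alkalinity to neutralize: (133 − 87) = 46 mg/L as CaCO₃ × 1,190,000 L = 54,740 g as CaCO₃.
Equivalents of H⁺ required: 54,740 ÷ 50 g/eq = 1095 eq = 1095 mol NaHSO₄.
Mass of NaHSO₄: 1095 × 120.1 = 131,500 g.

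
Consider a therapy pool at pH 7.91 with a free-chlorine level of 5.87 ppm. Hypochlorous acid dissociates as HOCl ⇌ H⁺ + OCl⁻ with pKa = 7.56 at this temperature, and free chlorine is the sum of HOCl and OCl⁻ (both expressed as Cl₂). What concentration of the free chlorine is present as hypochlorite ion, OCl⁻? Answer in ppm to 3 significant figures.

4.06 ppm

[OCl⁻]/[HOCl] = 10^(pH − pKa) = 10^(7.91 − 7.56) = 10^0.35 = 2.239.
Fraction as HOCl = 1 / (1 + 2.239) = 0.3088.
OCl⁻ = (1 − 0.3088) × 5.87 ppm = 4.058 ppm.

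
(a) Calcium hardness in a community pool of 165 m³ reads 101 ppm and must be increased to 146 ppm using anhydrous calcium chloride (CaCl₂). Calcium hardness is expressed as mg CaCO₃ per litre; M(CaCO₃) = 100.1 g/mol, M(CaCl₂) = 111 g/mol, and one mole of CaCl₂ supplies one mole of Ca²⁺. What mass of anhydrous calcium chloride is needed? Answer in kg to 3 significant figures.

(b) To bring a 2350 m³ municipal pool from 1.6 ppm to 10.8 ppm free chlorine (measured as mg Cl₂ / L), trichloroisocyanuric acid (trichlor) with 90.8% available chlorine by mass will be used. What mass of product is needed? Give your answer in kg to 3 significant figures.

(a) Volume: 165 m³ = 165,000 L.
(a) Hardness to add: (146 − 101) = 45 mg/L as CaCO₃ × 165,000 L = 7425 g as CaCO₃.
(a) Moles of Ca²⁺ (1 mol Ca²⁺ ≡ 1 mol CaCO₃): 7425 / 100.1 g/mol = 74.18 mol.
(a) Mass of CaCl₂: 74.18 × 111 = 8234 g.

(b) Volume: 2350 m³ = 2,350,000 L.
(b) Chlorine deficit: 10.8 − 1.6 = 9.2 ppm = 9.2 mg/L as Cl₂.
(b) Cl₂ equivalent needed: 9.2 mg/L × 2,350,000 L = 21,620,000 mg = 21,620 g.
(b) Product at 90.8% available chlorine: 21,620 / 0.908 = 23,810 g.

(a) 8.23 kg; (b) 23.8 kg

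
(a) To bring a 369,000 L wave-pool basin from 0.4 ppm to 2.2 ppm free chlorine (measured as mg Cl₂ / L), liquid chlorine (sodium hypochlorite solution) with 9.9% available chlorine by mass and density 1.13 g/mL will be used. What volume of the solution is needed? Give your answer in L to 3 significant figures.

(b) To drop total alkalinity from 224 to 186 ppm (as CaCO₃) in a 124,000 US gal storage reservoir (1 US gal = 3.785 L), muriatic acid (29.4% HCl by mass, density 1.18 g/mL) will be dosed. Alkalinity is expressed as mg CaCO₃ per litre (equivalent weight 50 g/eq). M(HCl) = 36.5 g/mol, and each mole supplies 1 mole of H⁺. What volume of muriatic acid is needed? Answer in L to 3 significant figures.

(a) 5.94 L; (b) 37.5 L

(a) Chlorine deficit: 2.2 − 0.4 = 1.8 ppm = 1.8 mg/L as Cl₂.
(a) Cl₂ equivalent needed: 1.8 mg/L × 369,000 L = 664,200 mg = 664.2 g.
(a) Product at 9.9% available chlorine: 664.2 / 0.099 = 6709 g.
(a) Volume at density 1.13 g/mL: 6709 g ÷ 1.13 g/mL = 5937 mL.

(b) Volume: 124,000 US gal × 3.785 L/gal = 469,340 L.
(b) Alkalinity to neutralize: (224 − 186) = 38 mg/L as CaCO₃ × 469,340 L = 17,830 g as CaCO₃.
(b) Equivalents of H⁺ required: 17,830 ÷ 50 g/eq = 356.7 eq = 356.7 mol HCl.
(b) Mass of HCl: 356.7 × 36.5 = 13,020 g.
(b) Mass of 29.4% solution: 13,020 / 0.294 = 44,280 g.
(b) Volume: 44,280 g ÷ 1.18 g/mL = 37,530 mL.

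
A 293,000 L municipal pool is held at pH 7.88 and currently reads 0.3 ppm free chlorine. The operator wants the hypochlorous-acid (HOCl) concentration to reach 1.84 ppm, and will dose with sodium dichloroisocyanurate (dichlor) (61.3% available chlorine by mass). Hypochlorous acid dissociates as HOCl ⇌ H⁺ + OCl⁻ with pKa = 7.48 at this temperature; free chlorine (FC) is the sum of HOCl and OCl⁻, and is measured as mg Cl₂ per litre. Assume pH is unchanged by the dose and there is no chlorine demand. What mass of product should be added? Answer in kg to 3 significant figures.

2.95 kg

[OCl⁻]/[HOCl] = 10^(pH − pKa) = 10^(7.88 − 7.48) = 2.512; fraction as HOCl = 1/(1 + 2.512) = 0.2847.
Free chlorine required for 1.84 ppm HOCl: 1.84 / 0.2847 = 6.462 ppm.
FC to add: 6.462 − 0.3 = 6.162 mg/L as Cl₂.
Cl₂ equivalent: 6.162 mg/L × 293,000 L = 1805 g.
Product at 61.3% available Cl: 1805 / 0.613 = 2945 g.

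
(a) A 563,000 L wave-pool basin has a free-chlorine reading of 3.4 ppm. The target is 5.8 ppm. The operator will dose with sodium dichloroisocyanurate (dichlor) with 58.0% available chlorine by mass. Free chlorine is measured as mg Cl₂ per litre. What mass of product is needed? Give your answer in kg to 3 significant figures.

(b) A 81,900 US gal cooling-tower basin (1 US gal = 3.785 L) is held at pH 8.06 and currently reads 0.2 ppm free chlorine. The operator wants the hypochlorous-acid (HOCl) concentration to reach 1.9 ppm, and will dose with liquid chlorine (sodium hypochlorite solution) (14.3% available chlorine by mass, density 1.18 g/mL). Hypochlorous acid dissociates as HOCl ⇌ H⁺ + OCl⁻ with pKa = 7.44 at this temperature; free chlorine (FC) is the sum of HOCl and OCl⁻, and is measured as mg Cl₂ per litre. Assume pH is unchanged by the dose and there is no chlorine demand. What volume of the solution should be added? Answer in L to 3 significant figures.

(a) Chlorine deficit: 5.8 − 3.4 = 2.4 ppm = 2.4 mg/L as Cl₂.
(a) Cl₂ equivalent needed: 2.4 mg/L × 563,000 L = 1,351,000 mg = 1351 g.
(a) Product at 58.0% available chlorine: 1351 / 0.58 = 2330 g.

(b) Volume: 81,900 US gal × 3.785 L/gal = 309,992 L.
(b) [OCl⁻]/[HOCl] = 10^(pH − pKa) = 10^(8.06 − 7.44) = 4.169; fraction as HOCl = 1/(1 + 4.169) = 0.1935.
(b) Free chlorine required for 1.9 ppm HOCl: 1.9 / 0.1935 = 9.821 ppm.
(b) FC to add: 9.821 − 0.2 = 9.621 mg/L as Cl₂.
(b) Cl₂ equivalent: 9.621 mg/L × 309,992 L = 2982 g.
(b) Product at 14.3% available Cl: 2982 / 0.143 = 20,860 g.
(b) Volume: 20,860 g ÷ 1.18 g/mL = 17,670 mL.

(a) 2.33 kg; (b) 17.7 L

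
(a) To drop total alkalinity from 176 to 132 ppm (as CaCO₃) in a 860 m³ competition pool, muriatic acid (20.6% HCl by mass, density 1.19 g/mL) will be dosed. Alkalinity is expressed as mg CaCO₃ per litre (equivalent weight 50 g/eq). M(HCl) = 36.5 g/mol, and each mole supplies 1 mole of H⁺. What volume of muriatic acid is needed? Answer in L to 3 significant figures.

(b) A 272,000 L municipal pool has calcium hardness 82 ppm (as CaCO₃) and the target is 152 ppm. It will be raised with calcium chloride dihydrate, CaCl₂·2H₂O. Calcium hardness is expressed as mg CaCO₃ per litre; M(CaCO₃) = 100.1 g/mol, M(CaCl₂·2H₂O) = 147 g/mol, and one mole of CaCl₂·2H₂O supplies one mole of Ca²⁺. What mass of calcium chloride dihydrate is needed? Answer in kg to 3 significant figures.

(a) 113 L; (b) 28.0 kg

(a) Volume: 860 m³ = 860,000 L.
(a) Alkalinity to neutralize: (176 − 132) = 44 mg/L as CaCO₃ × 860,000 L = 37,840 g as CaCO₃.
(a) Equivalents of H⁺ required: 37,840 ÷ 50 g/eq = 756.8 eq = 756.8 mol HCl.
(a) Mass of HCl: 756.8 × 36.5 = 27,620 g.
(a) Mass of 20.6% solution: 27,620 / 0.206 = 134,100 g.
(a) Volume: 134,100 g ÷ 1.19 g/mL = 112,700 mL.

(b) Hardness to add: (152 − 82) = 70 mg/L as CaCO₃ × 272,000 L = 19,040 g as CaCO₃.
(b) Moles of Ca²⁺ (1 mol Ca²⁺ ≡ 1 mol CaCO₃): 19,040 / 100.1 g/mol = 190.2 mol.
(b) Mass of CaCl₂·2H₂O: 190.2 × 147 = 27,960 g.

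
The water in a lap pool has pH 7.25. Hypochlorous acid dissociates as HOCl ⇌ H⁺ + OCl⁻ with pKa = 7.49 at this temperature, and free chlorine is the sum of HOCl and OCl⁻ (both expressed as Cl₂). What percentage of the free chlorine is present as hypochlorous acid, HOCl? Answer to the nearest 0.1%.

63.5%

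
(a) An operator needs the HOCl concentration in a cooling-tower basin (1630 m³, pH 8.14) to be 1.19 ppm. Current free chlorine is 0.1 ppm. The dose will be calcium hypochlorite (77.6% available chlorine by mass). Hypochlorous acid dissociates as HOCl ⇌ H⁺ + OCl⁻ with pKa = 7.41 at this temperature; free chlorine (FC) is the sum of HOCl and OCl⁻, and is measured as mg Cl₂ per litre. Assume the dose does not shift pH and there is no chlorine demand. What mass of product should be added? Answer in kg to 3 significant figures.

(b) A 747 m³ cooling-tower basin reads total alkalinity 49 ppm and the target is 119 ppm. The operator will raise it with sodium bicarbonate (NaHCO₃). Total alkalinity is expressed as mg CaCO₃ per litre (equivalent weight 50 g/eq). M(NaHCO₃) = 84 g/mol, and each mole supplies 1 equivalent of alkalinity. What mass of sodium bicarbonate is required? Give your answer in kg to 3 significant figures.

(a) Volume: 1630 m³ = 1,630,000 L.
(a) [OCl⁻]/[HOCl] = 10^(pH − pKa) = 10^(8.14 − 7.41) = 5.37; fraction as HOCl = 1/(1 + 5.37) = 0.157.
(a) Free chlorine required for 1.19 ppm HOCl: 1.19 / 0.157 = 7.581 ppm.
(a) FC to add: 7.581 − 0.1 = 7.481 mg/L as Cl₂.
(a) Cl₂ equivalent: 7.481 mg/L × 1,630,000 L = 12,190 g.
(a) Product at 77.6% available Cl: 12,190 / 0.776 = 15,710 g.

(b) Volume: 747 m³ = 747,000 L.
(b) Alkalinity to add: (119 − 49) = 70 mg/L as CaCO₃ × 747,000 L = 52,290 g as CaCO₃.
(b) Equivalents: 52,290 g ÷ 50 g/eq = 1046 eq.
(b) NaHCO₃ supplies 1 eq per mole → 1046 mol.
(b) Mass: 1046 mol × 84 g/mol = 87,850 g.

(a) 15.7 kg; (b) 87.8 kg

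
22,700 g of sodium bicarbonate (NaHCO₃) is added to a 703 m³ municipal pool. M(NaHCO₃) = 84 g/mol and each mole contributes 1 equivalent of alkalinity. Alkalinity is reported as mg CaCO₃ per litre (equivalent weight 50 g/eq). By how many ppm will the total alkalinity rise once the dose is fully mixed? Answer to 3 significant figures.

Volume: 703 m³ = 703,000 L.
Moles of NaHCO₃: 22,700 g ÷ 84 g/mol = 270.2 mol → 270.2 eq of alkalinity.
As CaCO₃: 270.2 eq × 50 g/eq = 13,510 g.
Rise: 13,510 g / 703,000 L × 1000 = 19.22 mg/L.

19.2 ppm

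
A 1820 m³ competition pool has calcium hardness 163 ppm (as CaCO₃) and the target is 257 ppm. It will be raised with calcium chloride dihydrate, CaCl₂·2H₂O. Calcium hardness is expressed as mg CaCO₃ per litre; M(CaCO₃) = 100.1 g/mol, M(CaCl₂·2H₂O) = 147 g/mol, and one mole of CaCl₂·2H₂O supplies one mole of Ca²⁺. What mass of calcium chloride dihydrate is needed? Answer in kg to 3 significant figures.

251 kg

Volume: 1820 m³ = 1,820,000 L.
Hardness to add: (257 − 163) = 94 mg/L as CaCO₃ × 1,820,000 L = 171,100 g as CaCO₃.
Moles of Ca²⁺ (1 mol Ca²⁺ ≡ 1 mol CaCO₃): 171,100 / 100.1 g/mol = 1709 mol.
Mass of CaCl₂·2H₂O: 1709 × 147 = 251,200 g.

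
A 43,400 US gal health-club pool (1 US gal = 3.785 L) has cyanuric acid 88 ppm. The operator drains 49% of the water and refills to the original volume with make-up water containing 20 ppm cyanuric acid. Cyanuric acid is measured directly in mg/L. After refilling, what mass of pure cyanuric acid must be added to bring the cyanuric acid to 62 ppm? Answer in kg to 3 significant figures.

1.20 kg

Volume: 43,400 US gal × 3.785 L/gal = 164,269 L.
After draining 49% and refilling: 88 × 0.51 + 20 × 0.49 = 54.68 ppm.
Deficit to target: 62 − 54.68 = 7.32 mg/L.
Mass: 7.32 mg/L × 164,269 L = 1202 g cyanuric acid.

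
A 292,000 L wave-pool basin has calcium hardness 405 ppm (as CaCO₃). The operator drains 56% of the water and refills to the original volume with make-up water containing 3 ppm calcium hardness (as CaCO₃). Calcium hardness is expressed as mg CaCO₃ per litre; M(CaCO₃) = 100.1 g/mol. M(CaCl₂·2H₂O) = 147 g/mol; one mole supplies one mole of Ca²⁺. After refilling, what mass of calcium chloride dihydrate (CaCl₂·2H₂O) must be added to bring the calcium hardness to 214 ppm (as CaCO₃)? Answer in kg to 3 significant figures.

After draining 56% and refilling: 405 × 0.44 + 3 × 0.56 = 179.88 ppm.
Deficit to target: 214 − 179.88 = 34.12 mg/L.
As CaCO₃: 34.12 mg/L × 292,000 L = 9963 g; ÷ 100.1 = 99.53 mol Ca²⁺.
Mass: 99.53 × 147 = 14,630 g.

14.6 kg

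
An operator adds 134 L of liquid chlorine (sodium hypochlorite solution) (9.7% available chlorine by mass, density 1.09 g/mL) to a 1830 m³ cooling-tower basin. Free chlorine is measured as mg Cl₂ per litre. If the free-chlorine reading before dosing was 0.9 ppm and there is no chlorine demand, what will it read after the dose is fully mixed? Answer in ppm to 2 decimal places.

8.64 ppm

Volume: 1830 m³ = 1,830,000 L.
Mass of solution: 134 L × 1000 mL/L × 1.09 g/mL = 146,100 g.
Available chlorine delivered: 146,100 g × 0.097 = 14,170 g as Cl₂.
Concentration rise: 14,170 g / 1,830,000 L = 7.742 mg/L = 7.74 ppm.
Final FC: 0.9 + 7.74 = 8.64 ppm.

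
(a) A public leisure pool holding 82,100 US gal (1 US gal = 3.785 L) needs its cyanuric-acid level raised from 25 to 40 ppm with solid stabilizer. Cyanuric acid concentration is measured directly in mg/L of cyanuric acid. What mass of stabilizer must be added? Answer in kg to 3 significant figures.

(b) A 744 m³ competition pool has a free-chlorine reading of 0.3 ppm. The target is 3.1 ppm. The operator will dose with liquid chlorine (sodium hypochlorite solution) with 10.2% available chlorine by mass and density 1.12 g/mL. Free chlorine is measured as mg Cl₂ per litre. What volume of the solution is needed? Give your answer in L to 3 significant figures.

(a) 4.66 kg; (b) 18.2 L

(a) Volume: 82,100 US gal × 3.785 L/gal = 310,748 L.
(a) CYA to add: (40 − 25) = 15 mg/L × 310,748 L = 4661 g cyanuric acid.

(b) Volume: 744 m³ = 744,000 L.
(b) Chlorine deficit: 3.1 − 0.3 = 2.8 ppm = 2.8 mg/L as Cl₂.
(b) Cl₂ equivalent needed: 2.8 mg/L × 744,000 L = 2,083,000 mg = 2083 g.
(b) Product at 10.2% available chlorine: 2083 / 0.102 = 20,420 g.
(b) Volume at density 1.12 g/mL: 20,420 g ÷ 1.12 g/mL = 18,240 mL.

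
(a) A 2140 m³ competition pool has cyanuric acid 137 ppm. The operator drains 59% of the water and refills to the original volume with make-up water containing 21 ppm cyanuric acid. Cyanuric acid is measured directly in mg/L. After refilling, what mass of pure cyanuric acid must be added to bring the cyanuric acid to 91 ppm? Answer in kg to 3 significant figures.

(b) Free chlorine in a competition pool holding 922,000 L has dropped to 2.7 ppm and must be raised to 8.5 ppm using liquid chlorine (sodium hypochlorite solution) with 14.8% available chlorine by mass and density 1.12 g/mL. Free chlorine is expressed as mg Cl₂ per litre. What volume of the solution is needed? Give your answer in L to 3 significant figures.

(a) 48.0 kg; (b) 32.3 L

(a) Volume: 2140 m³ = 2,140,000 L.
(a) After draining 59% and refilling: 137 × 0.41 + 21 × 0.59 = 68.56 ppm.
(a) Deficit to target: 91 − 68.56 = 22.44 mg/L.
(a) Mass: 22.44 mg/L × 2,140,000 L = 48,020 g cyanuric acid.

(b) Chlorine deficit: 8.5 − 2.7 = 5.8 ppm = 5.8 mg/L as Cl₂.
(b) Cl₂ equivalent needed: 5.8 mg/L × 922,000 L = 5,348,000 mg = 5348 g.
(b) Product at 14.8% available chlorine: 5348 / 0.148 = 36,130 g.
(b) Volume at density 1.12 g/mL: 36,130 g ÷ 1.12 g/mL = 32,260 mL.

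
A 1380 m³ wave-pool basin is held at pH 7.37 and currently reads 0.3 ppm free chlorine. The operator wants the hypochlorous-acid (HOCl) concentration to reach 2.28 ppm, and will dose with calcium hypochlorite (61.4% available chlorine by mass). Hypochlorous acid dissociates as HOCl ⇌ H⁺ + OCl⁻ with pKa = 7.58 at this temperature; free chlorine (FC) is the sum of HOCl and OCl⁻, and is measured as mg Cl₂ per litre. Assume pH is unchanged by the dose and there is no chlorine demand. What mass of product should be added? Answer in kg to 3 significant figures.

Volume: 1380 m³ = 1,380,000 L.
[OCl⁻]/[HOCl] = 10^(pH − pKa) = 10^(7.37 − 7.58) = 0.6166; fraction as HOCl = 1/(1 + 0.6166) = 0.6186.
Free chlorine required for 2.28 ppm HOCl: 2.28 / 0.6186 = 3.686 ppm.
FC to add: 3.686 − 0.3 = 3.386 mg/L as Cl₂.
Cl₂ equivalent: 3.386 mg/L × 1,380,000 L = 4672 g.
Product at 61.4% available Cl: 4672 / 0.614 = 7610 g.

7.61 kg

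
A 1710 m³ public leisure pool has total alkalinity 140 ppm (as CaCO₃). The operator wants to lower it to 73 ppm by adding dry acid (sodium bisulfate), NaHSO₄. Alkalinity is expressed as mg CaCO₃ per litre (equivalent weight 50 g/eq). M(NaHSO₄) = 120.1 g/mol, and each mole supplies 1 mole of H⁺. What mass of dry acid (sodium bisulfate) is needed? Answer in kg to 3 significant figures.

Volume: 1710 m³ = 1,710,000 L.
Alkalinity to neutralize: (140 − 73) = 67 mg/L as CaCO₃ × 1,710,000 L = 114,600 g as CaCO₃.
Equivalents of H⁺ required: 114,600 ÷ 50 g/eq = 2291 eq = 2291 mol NaHSO₄.
Mass of NaHSO₄: 2291 × 120.1 = 275,200 g.

275 kg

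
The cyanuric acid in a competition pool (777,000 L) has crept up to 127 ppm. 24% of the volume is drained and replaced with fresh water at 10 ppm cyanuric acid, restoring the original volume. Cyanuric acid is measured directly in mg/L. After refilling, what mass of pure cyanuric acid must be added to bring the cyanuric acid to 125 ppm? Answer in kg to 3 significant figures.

After draining 24% and refilling: 127 × 0.76 + 10 × 0.24 = 98.92 ppm.
Deficit to target: 125 − 98.92 = 26.08 mg/L.
Mass: 26.08 mg/L × 777,000 L = 20,260 g cyanuric acid.

20.3 kg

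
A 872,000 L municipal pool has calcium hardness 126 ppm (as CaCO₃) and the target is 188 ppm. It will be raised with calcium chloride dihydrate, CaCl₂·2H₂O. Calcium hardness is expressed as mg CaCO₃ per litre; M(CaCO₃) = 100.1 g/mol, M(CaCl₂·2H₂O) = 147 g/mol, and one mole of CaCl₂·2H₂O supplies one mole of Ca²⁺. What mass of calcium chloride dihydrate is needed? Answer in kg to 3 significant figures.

79.4 kg

Hardness to add: (188 − 126) = 62 mg/L as CaCO₃ × 872,000 L = 54,060 g as CaCO₃.
Moles of Ca²⁺ (1 mol Ca²⁺ ≡ 1 mol CaCO₃): 54,060 / 100.1 g/mol = 540.1 mol.
Mass of CaCl₂·2H₂O: 540.1 × 147 = 79,390 g.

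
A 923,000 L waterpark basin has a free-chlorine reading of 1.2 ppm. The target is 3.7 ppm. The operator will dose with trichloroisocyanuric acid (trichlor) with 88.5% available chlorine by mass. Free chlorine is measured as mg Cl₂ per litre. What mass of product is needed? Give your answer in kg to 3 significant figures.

Chlorine deficit: 3.7 − 1.2 = 2.5 ppm = 2.5 mg/L as Cl₂.
Cl₂ equivalent needed: 2.5 mg/L × 923,000 L = 2,308,000 mg = 2308 g.
Product at 88.5% available chlorine: 2308 / 0.885 = 2607 g.

2.61 kg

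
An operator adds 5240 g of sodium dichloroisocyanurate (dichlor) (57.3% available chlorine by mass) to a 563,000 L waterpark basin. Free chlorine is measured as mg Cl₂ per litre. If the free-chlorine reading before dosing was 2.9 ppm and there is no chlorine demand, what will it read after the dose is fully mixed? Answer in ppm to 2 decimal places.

Available chlorine delivered: 5240 g × 0.573 = 3003 g as Cl₂.
Concentration rise: 3003 g / 563,000 L = 5.333 mg/L = 5.33 ppm.
Final FC: 2.9 + 5.33 = 8.23 ppm.

8.23 ppm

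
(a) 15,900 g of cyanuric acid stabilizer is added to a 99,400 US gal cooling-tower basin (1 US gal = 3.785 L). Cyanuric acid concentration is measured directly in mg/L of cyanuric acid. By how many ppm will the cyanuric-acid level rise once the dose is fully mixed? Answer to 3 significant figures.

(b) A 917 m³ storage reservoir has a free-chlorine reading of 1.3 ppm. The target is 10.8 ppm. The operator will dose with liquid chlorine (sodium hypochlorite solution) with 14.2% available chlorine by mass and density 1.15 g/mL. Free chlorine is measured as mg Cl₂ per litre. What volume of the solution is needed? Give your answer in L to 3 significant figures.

(a) 42.3 ppm; (b) 53.3 L

(a) Volume: 99,400 US gal × 3.785 L/gal = 376,229 L.
(a) Rise: 15,900 g / 376,229 L × 1000 = 42.26 mg/L.

(b) Volume: 917 m³ = 917,000 L.
(b) Chlorine deficit: 10.8 − 1.3 = 9.5 ppm = 9.5 mg/L as Cl₂.
(b) Cl₂ equivalent needed: 9.5 mg/L × 917,000 L = 8,712,000 mg = 8712 g.
(b) Product at 14.2% available chlorine: 8712 / 0.142 = 61,350 g.
(b) Volume at density 1.15 g/mL: 61,350 g ÷ 1.15 g/mL = 53,350 mL.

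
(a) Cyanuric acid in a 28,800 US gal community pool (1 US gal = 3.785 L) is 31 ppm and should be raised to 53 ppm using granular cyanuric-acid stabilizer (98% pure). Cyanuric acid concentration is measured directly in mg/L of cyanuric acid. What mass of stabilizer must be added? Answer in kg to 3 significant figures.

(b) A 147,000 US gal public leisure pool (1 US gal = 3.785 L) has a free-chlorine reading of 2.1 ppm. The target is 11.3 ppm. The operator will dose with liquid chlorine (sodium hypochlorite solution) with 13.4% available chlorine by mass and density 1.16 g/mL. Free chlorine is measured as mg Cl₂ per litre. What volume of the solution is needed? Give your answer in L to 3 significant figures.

(a) 2.45 kg; (b) 32.9 L

(a) Volume: 28,800 US gal × 3.785 L/gal = 109,008 L.
(a) CYA to add: (53 − 31) = 22 mg/L × 109,008 L = 2398 g cyanuric acid.
(a) At 98% purity: 2398 / 0.98 = 2447 g product.

(b) Volume: 147,000 US gal × 3.785 L/gal = 556,395 L.
(b) Chlorine deficit: 11.3 − 2.1 = 9.2 ppm = 9.2 mg/L as Cl₂.
(b) Cl₂ equivalent needed: 9.2 mg/L × 556,395 L = 5,119,000 mg = 5119 g.
(b) Product at 13.4% available chlorine: 5119 / 0.134 = 38,200 g.
(b) Volume at density 1.16 g/mL: 38,200 g ÷ 1.16 g/mL = 32,930 mL.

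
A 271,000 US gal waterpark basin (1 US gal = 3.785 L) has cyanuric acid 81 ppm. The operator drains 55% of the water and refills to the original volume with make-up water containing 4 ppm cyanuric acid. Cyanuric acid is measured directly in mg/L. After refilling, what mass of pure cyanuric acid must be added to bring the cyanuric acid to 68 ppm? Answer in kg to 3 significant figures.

Volume: 271,000 US gal × 3.785 L/gal = 1,025,735 L.
After draining 55% and refilling: 81 × 0.45 + 4 × 0.55 = 38.65 ppm.
Deficit to target: 68 − 38.65 = 29.35 mg/L.
Mass: 29.35 mg/L × 1,025,735 L = 30,110 g cyanuric acid.

30.1 kg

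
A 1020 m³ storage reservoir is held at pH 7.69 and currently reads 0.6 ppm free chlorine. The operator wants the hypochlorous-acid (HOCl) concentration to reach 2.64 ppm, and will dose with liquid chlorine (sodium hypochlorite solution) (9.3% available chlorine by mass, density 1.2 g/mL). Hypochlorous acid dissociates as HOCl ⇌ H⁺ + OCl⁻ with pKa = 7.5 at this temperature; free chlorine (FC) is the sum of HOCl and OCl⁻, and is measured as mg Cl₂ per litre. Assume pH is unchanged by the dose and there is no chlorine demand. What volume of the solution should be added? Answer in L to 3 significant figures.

Volume: 1020 m³ = 1,020,000 L.
[OCl⁻]/[HOCl] = 10^(pH − pKa) = 10^(7.69 − 7.5) = 1.549; fraction as HOCl = 1/(1 + 1.549) = 0.3923.
Free chlorine required for 2.64 ppm HOCl: 2.64 / 0.3923 = 6.729 ppm.
FC to add: 6.729 − 0.6 = 6.129 mg/L as Cl₂.
Cl₂ equivalent: 6.129 mg/L × 1,020,000 L = 6251 g.
Product at 9.3% available Cl: 6251 / 0.093 = 67,220 g.
Volume: 67,220 g ÷ 1.2 g/mL = 56,020 mL.

56.0 L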